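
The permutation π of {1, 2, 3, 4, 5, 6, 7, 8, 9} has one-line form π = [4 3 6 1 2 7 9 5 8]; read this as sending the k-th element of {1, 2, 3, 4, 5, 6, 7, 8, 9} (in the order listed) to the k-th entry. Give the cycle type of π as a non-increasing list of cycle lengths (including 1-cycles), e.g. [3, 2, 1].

The disjoint cycles are (1 4)(2 3 6 7 9 8 5), with lengths 7, 2 in non-increasing order.

[7, 2]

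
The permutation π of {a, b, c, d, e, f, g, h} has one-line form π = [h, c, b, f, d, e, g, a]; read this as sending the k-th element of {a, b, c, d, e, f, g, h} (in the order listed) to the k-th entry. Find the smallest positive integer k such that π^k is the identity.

6

Decomposing into disjoint cycles gives cycle lengths 3, 2, 2, 1.
The order is lcm(3, 2, 2) = 6.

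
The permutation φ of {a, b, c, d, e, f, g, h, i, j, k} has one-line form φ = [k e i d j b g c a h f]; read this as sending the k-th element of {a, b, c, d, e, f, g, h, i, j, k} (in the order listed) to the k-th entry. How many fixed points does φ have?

The fixed points (elements with φ(x) = x) are {d, g}, so there are 2.

2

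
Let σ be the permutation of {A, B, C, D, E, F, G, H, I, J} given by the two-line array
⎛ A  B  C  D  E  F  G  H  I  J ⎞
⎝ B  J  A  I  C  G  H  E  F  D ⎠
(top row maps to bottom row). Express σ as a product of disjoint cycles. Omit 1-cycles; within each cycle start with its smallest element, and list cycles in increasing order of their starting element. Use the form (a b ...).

(A B J D I F G H E C)

Iterating σ from A gives A → B → J → D → I → F → G → H → E → C → A; that is the 10-cycle (A B J D I F G H E C).
Repeating from the next unused element and collecting all non-trivial cycles gives (A B J D I F G H E C).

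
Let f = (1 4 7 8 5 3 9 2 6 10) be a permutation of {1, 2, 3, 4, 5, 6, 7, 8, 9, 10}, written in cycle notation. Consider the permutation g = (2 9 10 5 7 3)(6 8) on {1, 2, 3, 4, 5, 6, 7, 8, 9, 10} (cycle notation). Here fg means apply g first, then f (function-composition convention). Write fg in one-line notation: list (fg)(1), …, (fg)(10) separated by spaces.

4 2 6 7 8 5 9 10 1 3

For each element, apply g then f: 1 → 1 → 4; 2 → 9 → 2; 3 → 2 → 6; 4 → 4 → 7; 5 → 7 → 8; 6 → 8 → 5; 7 → 3 → 9; 8 → 6 → 10; 9 → 10 → 1; 10 → 5 → 3.
So fg in one-line form is 4 2 6 7 8 5 9 10 1 3.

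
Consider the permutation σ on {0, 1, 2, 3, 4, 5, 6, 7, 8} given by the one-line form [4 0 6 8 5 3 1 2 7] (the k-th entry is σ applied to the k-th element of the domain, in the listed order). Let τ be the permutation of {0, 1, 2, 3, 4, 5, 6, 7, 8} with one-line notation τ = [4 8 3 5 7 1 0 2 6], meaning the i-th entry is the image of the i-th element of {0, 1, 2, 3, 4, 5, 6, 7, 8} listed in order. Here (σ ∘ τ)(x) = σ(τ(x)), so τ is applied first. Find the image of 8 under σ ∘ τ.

1

τ(8) = 6, then σ(6) = 1; composing gives (σ ∘ τ)(8) = 1.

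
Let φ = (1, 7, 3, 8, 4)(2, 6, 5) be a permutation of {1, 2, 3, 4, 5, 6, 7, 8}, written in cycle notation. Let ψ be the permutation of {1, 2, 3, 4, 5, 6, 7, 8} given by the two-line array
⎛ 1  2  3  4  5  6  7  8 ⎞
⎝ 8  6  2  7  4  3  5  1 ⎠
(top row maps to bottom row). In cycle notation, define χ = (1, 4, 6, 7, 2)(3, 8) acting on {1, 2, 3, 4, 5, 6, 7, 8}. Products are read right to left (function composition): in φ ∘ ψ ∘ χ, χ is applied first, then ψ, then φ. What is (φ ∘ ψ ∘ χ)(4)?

8

Chase 4: χ(4) = 6; ψ(6) = 3; φ(3) = 8. Hence (φ ∘ ψ ∘ χ)(4) = 8.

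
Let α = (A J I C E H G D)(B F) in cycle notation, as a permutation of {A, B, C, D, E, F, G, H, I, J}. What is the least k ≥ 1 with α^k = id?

The disjoint cycles have lengths 8, 2.
The order of α is the least common multiple of its cycle lengths: lcm(8, 2) = 8.

8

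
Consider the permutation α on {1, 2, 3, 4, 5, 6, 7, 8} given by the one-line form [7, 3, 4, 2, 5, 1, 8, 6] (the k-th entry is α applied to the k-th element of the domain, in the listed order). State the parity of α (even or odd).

odd

In disjoint-cycle form the cycle lengths are 4, 3, 1.
A cycle is odd iff its length is even; α has 1 even-length cycle, so sgn(α) = (−1)^1 and α is odd.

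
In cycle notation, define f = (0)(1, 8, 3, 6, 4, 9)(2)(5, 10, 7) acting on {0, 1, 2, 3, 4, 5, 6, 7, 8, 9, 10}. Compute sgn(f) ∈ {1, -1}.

The cycle lengths are 6, 3, 1, 1.
A cycle is odd iff its length is even; f has 1 even-length cycle, so sgn(f) = (−1)^1 and f is odd.

-1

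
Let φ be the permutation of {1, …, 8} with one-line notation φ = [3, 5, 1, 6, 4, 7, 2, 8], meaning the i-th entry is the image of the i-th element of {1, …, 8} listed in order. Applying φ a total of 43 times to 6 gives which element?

5

Tracing 6 → 7 → … returns to 6 after 5 steps, so 6 lies in a 5-cycle (2, 5, 4, 6, 7).
Since the cycle has length 5, φ^43 acts on it the same as φ^3 (43 mod 5 = 3).
Stepping 3 places around the cycle: 6 → 7 → 2 → 5.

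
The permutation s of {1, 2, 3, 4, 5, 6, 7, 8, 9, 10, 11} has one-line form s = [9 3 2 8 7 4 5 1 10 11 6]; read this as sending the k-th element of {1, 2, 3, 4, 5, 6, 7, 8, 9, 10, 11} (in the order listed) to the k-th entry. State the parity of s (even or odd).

In disjoint-cycle form the cycle lengths are 7, 2, 2.
A cycle is odd iff its length is even; s has 2 even-length cycles, so sgn(s) = (−1)^2 and s is even.

even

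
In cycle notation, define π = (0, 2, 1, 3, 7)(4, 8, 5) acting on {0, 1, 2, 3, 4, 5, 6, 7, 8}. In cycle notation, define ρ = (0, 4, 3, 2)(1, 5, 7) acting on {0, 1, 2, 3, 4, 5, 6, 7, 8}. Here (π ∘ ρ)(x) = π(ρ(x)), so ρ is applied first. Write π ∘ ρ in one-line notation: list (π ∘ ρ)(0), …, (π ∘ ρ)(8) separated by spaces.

(π ∘ ρ)(x) = π(ρ(x)). Computing each image: π(ρ(0)) = π(4) = 8, π(ρ(1)) = π(5) = 4, π(ρ(2)) = π(0) = 2, π(ρ(3)) = π(2) = 1, π(ρ(4)) = π(3) = 7, π(ρ(5)) = π(7) = 0, π(ρ(6)) = π(6) = 6, π(ρ(7)) = π(1) = 3, π(ρ(8)) = π(8) = 5.
Hence π ∘ ρ = [8 4 2 1 7 0 6 3 5].

8 4 2 1 7 0 6 3 5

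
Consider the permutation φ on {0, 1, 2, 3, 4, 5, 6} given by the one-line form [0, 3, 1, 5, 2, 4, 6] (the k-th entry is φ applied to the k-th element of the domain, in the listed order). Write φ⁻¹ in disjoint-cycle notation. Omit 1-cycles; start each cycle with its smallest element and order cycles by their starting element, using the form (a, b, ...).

First write φ in disjoint cycles: (1, 3, 5, 4, 2).
The inverse reverses every cycle; in canonical form, φ⁻¹ = (1, 2, 4, 5, 3).

(1, 2, 4, 5, 3)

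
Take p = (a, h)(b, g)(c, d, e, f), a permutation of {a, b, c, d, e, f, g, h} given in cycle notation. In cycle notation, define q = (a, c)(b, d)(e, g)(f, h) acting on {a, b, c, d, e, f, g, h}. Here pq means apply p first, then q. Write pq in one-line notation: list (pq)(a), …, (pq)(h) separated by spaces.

Chase each element through p then q: a → h → f; b → g → e; c → d → b; d → e → g; e → f → h; f → c → a; g → b → d; h → a → c.
So pq in one-line form is f e b g h a d c.

f e b g h a d c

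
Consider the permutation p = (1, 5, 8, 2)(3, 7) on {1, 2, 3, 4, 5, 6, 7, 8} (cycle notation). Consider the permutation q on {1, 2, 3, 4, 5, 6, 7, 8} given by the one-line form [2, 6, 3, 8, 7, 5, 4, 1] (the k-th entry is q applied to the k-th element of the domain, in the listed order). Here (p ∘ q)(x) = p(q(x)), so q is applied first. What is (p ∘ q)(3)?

7

q(3) = 3, then p(3) = 7; composing gives (p ∘ q)(3) = 7.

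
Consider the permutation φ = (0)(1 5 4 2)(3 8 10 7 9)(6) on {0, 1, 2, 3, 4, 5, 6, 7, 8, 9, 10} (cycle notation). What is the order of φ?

20

The disjoint cycles have lengths 5, 4, 1, 1.
Since disjoint cycles commute, ord(φ) = lcm(5, 4) = 20.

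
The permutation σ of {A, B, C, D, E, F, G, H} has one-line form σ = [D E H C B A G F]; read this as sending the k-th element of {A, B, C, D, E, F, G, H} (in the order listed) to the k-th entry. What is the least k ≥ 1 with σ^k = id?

10

The disjoint-cycle form of σ has cycle lengths 5, 2, 1.
The order is lcm(5, 2) = 10.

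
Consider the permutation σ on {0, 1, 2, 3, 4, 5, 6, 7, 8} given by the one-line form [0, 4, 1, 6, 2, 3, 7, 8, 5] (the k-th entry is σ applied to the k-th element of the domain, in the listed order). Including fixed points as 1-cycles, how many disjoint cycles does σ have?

3

The cycle decomposition is (0)(1 4 2)(3 6 7 8 5), which has 3 cycles (counting 1-cycles).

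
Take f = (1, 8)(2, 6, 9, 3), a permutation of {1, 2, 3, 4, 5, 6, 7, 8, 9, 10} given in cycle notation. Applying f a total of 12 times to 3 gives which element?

3 lies in the 4-cycle (2, 6, 9, 3).
Since the cycle has length 4, f^12 acts on it the same as f^0 (12 mod 4 = 0).
So f^12(3) = 3.

3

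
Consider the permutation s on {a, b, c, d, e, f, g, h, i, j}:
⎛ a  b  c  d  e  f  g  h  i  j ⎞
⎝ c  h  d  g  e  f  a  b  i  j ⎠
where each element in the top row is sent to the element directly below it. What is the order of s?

Decomposing into disjoint cycles gives cycle lengths 4, 2, 1, 1, 1, 1.
Since disjoint cycles commute, ord(s) = lcm(4, 2) = 4.

4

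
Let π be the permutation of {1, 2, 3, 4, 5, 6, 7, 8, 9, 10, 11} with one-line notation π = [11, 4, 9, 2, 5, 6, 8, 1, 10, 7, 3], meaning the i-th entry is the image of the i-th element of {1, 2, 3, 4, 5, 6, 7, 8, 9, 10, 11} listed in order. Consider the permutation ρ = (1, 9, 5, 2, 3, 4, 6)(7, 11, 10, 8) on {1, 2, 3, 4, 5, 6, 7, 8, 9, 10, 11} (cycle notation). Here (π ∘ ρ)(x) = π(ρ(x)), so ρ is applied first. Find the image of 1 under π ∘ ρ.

10

(π ∘ ρ)(1) = π(ρ(1)). ρ(1) = 9, then π(9) = 10. So (π ∘ ρ)(1) = 10.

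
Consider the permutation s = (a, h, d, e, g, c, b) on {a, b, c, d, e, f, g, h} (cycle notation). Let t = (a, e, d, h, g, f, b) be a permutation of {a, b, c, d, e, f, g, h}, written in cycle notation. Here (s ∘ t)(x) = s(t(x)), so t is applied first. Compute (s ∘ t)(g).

First apply t: t(g) = f, then s(f) = f. Thus (s ∘ t)(g) = f.

f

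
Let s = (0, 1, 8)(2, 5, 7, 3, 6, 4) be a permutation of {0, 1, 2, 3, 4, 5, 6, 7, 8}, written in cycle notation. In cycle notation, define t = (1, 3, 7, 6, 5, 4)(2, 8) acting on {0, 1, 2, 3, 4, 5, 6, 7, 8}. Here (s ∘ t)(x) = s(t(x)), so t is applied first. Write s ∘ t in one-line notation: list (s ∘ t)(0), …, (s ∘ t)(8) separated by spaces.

Chase each element through t then s: 0 → 0 → 1; 1 → 3 → 6; 2 → 8 → 0; 3 → 7 → 3; 4 → 1 → 8; 5 → 4 → 2; 6 → 5 → 7; 7 → 6 → 4; 8 → 2 → 5.
Collecting the images, s ∘ t = [1 6 0 3 8 2 7 4 5].

1 6 0 3 8 2 7 4 5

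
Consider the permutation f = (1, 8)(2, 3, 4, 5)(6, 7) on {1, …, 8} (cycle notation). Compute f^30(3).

5

3 lies in the 4-cycle (2, 3, 4, 5).
Since the cycle has length 4, f^30 acts on it the same as f^2 (30 mod 4 = 2).
Stepping 2 places around the cycle: 3 → 4 → 5.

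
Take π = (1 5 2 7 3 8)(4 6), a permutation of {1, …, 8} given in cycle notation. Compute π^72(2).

2 lies in the 6-cycle (1 5 2 7 3 8).
On a 6-cycle, π^6 is the identity, so π^72 = π^0 there (72 ≡ 0 mod 6).
So π^72(2) = 2.

2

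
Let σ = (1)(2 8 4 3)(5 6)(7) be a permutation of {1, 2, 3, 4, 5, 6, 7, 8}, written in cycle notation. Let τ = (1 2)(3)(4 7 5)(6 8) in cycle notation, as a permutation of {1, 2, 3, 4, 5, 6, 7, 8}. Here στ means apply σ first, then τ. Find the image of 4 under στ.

σ(4) = 3, then τ(3) = 3; composing gives (στ)(4) = 3.

3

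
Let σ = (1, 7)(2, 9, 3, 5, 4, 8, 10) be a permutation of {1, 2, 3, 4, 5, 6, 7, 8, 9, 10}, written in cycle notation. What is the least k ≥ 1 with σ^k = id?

14

The disjoint cycles have lengths 7, 2, 1.
The order of σ is the least common multiple of its cycle lengths: lcm(7, 2) = 14.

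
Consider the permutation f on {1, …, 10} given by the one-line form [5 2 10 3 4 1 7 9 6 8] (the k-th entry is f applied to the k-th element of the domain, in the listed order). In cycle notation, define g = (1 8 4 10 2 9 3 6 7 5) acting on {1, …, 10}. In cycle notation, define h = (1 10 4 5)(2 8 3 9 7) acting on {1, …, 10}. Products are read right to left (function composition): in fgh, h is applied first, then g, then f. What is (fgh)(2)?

3

Apply the permutations in order: h(2) = 8, then g(8) = 4, then f(4) = 3. So (fgh)(2) = 3.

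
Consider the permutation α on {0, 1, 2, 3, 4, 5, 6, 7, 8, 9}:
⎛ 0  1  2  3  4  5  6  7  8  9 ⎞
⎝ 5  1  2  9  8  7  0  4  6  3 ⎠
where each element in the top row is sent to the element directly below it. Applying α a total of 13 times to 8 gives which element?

Tracing 8 → 6 → … returns to 8 after 6 steps, so 8 lies in a 6-cycle (0 5 7 4 8 6).
Powers repeat with period 6 on this cycle, and 13 mod 6 = 1, so α^13(8) = α^1(8).
Advancing 1 step from 8: 8 → 6.

6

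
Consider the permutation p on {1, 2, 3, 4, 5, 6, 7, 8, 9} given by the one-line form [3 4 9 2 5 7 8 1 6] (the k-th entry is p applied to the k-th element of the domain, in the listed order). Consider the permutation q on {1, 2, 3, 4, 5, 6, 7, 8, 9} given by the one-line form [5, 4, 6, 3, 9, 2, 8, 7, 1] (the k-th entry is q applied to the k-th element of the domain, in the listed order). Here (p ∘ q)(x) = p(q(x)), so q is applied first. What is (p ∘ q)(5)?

6

q(5) = 9, then p(9) = 6; composing gives (p ∘ q)(5) = 6.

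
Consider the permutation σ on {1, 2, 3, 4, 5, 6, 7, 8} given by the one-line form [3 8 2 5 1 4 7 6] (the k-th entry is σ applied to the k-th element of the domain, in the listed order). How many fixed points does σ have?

1

The fixed points (elements with σ(x) = x) are {7}, so there is 1.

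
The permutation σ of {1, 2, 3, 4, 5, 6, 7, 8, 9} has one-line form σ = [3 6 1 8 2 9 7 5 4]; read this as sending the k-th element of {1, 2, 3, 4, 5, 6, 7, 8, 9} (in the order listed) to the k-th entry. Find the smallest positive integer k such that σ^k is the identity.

6

Decomposing into disjoint cycles gives cycle lengths 6, 2, 1.
The order is lcm(6, 2) = 6.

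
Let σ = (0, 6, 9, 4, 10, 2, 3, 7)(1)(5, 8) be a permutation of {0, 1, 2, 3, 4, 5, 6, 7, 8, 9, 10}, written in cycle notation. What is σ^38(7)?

7 lies in the 8-cycle (0, 6, 9, 4, 10, 2, 3, 7).
Powers repeat with period 8 on this cycle, and 38 mod 8 = 6, so σ^38(7) = σ^6(7).
Advancing 6 steps from 7: 7 → 0 → 6 → 9 → 4 → 10 → 2.

2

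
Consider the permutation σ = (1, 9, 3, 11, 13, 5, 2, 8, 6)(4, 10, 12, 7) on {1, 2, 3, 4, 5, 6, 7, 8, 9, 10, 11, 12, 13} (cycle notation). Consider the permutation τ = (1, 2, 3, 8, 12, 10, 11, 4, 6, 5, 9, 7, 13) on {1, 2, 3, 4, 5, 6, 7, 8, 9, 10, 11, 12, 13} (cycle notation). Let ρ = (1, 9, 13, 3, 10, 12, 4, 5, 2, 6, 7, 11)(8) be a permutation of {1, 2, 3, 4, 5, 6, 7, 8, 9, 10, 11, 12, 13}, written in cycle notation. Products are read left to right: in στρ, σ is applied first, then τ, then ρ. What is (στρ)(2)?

Chase 2: σ(2) = 8; τ(8) = 12; ρ(12) = 4. Hence (στρ)(2) = 4.

4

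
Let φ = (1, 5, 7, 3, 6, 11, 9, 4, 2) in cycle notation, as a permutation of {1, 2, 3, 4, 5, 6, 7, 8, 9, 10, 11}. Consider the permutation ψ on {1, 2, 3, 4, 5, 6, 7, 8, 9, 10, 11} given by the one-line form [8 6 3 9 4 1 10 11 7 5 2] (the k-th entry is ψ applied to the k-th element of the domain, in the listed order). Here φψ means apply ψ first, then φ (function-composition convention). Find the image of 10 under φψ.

ψ(10) = 5, then φ(5) = 7; composing gives (φψ)(10) = 7.

7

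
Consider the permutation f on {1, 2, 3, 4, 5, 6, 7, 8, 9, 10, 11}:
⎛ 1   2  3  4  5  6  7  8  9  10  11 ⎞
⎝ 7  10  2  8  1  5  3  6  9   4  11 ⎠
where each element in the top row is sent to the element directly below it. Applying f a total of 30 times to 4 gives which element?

Tracing 4 → 8 → … returns to 4 after 9 steps, so 4 lies in a 9-cycle (1, 7, 3, 2, 10, 4, 8, 6, 5).
Since the cycle has length 9, f^30 acts on it the same as f^3 (30 mod 9 = 3).
Advancing 3 steps from 4: 4 → 8 → 6 → 5.

5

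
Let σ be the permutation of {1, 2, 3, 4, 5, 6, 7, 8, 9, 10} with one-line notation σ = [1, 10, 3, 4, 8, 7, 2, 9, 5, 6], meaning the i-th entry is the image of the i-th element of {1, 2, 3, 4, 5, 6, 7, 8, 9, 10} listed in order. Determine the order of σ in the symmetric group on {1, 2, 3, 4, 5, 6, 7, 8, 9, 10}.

12

Writing σ as disjoint cycles, the cycle lengths are 4, 3, 1, 1, 1.
The order is lcm(4, 3) = 12.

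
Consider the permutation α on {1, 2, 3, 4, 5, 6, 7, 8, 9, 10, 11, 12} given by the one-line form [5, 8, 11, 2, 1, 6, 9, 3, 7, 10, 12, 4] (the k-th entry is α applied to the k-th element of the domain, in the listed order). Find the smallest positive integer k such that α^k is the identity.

6

The disjoint-cycle form of α has cycle lengths 6, 2, 2, 1, 1.
The order of α is the least common multiple of its cycle lengths: lcm(6, 2, 2) = 6.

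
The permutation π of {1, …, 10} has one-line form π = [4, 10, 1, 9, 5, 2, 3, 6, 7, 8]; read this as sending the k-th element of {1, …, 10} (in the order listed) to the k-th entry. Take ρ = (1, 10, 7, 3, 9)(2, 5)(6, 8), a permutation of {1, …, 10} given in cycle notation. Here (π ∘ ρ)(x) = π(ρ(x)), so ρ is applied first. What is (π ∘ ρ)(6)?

ρ(6) = 8, then π(8) = 6; composing gives (π ∘ ρ)(6) = 6.

6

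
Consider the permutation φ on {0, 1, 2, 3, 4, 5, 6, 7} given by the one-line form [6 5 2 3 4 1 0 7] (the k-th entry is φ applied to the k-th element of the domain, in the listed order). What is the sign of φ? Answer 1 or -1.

In disjoint-cycle form the cycle lengths are 2, 2, 1, 1, 1, 1.
A cycle is odd iff its length is even; φ has 2 even-length cycles, so sgn(φ) = (−1)^2 and φ is even.

1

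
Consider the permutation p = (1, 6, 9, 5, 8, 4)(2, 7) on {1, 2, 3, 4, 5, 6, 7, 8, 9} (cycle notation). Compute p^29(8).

5

8 lies in the 6-cycle (1, 6, 9, 5, 8, 4).
On a 6-cycle, p^6 is the identity, so p^29 = p^5 there (29 ≡ 5 mod 6).
Stepping 5 places around the cycle: 8 → 4 → 1 → 6 → 9 → 5.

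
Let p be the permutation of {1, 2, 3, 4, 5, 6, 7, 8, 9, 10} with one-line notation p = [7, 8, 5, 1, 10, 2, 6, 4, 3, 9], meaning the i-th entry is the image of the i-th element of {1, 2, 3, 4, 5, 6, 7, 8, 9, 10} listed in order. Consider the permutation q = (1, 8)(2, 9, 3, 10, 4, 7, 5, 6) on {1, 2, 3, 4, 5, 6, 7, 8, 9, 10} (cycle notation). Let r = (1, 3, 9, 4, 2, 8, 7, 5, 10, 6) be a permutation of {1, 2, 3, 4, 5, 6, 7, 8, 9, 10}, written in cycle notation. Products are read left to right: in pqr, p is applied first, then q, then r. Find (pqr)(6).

Apply the permutations in order: p(6) = 2, then q(2) = 9, then r(9) = 4. So (pqr)(6) = 4.

4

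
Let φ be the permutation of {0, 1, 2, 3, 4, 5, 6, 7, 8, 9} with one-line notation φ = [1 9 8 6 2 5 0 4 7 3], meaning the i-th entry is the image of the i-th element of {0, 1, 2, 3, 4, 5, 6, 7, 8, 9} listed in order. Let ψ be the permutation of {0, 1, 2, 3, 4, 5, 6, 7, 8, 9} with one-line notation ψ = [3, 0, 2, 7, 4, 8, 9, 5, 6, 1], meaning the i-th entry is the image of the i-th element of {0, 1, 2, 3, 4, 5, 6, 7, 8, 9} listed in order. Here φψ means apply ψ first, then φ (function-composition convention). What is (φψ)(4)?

ψ(4) = 4, then φ(4) = 2; composing gives (φψ)(4) = 2.

2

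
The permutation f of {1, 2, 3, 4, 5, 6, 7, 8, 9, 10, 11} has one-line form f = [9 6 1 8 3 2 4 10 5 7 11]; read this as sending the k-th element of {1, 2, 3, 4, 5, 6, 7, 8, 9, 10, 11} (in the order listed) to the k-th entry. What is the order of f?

4

The disjoint-cycle form of f has cycle lengths 4, 4, 2, 1.
Since disjoint cycles commute, ord(f) = lcm(4, 4, 2) = 4.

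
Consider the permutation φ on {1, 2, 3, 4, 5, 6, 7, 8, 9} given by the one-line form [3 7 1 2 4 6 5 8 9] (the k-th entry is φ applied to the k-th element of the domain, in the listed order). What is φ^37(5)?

4

Tracing 5 → 4 → … returns to 5 after 4 steps, so 5 lies in a 4-cycle (2 7 5 4).
Powers repeat with period 4 on this cycle, and 37 mod 4 = 1, so φ^37(5) = φ^1(5).
Advancing 1 step from 5: 5 → 4.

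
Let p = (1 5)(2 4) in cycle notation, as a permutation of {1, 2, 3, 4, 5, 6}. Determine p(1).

1 appears in (1 5); the next entry (wrapping around) is 5.

5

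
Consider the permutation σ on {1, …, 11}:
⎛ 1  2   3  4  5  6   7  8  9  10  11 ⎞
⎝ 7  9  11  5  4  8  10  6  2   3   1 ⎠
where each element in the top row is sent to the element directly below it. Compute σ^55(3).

3

Tracing 3 → 11 → … returns to 3 after 5 steps, so 3 lies in a 5-cycle (1 7 10 3 11).
On a 5-cycle, σ^5 is the identity, so σ^55 = σ^0 there (55 ≡ 0 mod 5).
So σ^55(3) = 3.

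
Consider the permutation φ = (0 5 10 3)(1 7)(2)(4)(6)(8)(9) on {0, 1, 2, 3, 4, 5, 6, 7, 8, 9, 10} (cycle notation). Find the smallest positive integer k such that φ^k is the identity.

The disjoint cycles have lengths 4, 2, 1, 1, 1, 1, 1.
The order of φ is the least common multiple of its cycle lengths: lcm(4, 2) = 4.

4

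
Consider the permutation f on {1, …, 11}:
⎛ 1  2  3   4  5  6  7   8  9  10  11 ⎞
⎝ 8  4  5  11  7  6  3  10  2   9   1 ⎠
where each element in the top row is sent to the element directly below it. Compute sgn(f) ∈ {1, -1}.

1

In disjoint-cycle form the cycle lengths are 7, 3, 1.
A cycle of length ℓ contributes ℓ−1 transpositions, so f is a product of 6 + 2 = 8 transpositions — even.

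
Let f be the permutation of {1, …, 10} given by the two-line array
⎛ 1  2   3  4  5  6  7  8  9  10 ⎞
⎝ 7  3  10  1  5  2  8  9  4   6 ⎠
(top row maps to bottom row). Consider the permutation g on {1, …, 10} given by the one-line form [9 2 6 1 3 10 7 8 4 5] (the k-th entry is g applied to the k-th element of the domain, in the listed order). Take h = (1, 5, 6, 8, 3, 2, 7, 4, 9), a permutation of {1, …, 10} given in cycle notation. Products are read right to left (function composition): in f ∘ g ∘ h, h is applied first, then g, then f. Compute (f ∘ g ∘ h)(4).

Apply the permutations in order: h(4) = 9, then g(9) = 4, then f(4) = 1. So (f ∘ g ∘ h)(4) = 1.

1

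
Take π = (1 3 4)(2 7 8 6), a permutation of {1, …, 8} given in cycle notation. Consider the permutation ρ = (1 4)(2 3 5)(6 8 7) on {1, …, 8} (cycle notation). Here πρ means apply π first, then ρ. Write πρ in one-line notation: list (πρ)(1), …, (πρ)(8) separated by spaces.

(πρ)(x) = ρ(π(x)). Computing each image: ρ(π(1)) = ρ(3) = 5, ρ(π(2)) = ρ(7) = 6, ρ(π(3)) = ρ(4) = 1, ρ(π(4)) = ρ(1) = 4, ρ(π(5)) = ρ(5) = 2, ρ(π(6)) = ρ(2) = 3, ρ(π(7)) = ρ(8) = 7, ρ(π(8)) = ρ(6) = 8.
Hence πρ = [5 6 1 4 2 3 7 8].

5 6 1 4 2 3 7 8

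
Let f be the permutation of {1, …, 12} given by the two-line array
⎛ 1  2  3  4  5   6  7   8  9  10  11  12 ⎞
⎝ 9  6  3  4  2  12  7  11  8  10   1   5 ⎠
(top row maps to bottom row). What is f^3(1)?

Tracing 1 → 9 → … returns to 1 after 4 steps, so 1 lies in a 4-cycle (1 9 8 11).
Advancing 3 steps from 1: 1 → 9 → 8 → 11.

11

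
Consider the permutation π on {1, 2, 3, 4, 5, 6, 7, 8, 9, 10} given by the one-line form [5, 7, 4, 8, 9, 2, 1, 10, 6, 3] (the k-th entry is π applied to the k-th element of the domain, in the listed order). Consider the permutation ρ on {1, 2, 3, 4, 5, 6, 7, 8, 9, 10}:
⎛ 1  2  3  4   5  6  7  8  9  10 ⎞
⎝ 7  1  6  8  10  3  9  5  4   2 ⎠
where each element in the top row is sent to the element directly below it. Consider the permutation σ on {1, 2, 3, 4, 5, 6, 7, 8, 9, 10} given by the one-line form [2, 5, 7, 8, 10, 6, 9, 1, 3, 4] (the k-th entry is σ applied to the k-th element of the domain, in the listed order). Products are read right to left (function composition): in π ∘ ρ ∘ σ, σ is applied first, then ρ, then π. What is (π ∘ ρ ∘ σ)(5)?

7

Apply the permutations in order: σ(5) = 10, then ρ(10) = 2, then π(2) = 7. So (π ∘ ρ ∘ σ)(5) = 7.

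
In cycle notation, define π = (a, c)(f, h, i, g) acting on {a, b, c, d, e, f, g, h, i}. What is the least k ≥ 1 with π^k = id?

The disjoint cycles have lengths 4, 2, 1, 1, 1.
The order is lcm(4, 2) = 4.

4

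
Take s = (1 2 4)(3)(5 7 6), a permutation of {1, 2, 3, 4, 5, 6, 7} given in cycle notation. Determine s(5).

5 appears in (5 7 6); the next entry (wrapping around) is 7.

7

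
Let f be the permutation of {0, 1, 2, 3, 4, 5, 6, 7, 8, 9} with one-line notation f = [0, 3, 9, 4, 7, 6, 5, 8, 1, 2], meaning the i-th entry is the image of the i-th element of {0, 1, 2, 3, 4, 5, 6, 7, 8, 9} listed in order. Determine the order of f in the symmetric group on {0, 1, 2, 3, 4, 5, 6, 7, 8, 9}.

The disjoint-cycle form of f has cycle lengths 5, 2, 2, 1.
The order is lcm(5, 2, 2) = 10.

10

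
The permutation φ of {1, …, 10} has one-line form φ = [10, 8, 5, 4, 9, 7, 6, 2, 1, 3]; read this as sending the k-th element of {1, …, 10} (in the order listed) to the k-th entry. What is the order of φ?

The disjoint-cycle form of φ has cycle lengths 5, 2, 2, 1.
Since disjoint cycles commute, ord(φ) = lcm(5, 2, 2) = 10.

10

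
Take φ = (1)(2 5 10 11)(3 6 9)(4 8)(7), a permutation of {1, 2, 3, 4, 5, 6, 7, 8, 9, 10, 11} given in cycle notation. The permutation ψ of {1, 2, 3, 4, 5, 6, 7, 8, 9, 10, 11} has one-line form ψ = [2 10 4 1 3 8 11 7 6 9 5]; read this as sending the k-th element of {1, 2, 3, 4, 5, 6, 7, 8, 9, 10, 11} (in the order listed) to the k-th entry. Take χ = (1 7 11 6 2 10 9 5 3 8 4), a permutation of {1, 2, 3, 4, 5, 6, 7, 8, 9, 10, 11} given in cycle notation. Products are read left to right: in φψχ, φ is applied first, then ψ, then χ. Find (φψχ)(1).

(φψχ)(1) = χ(ψ(φ(1))). φ(1) = 1, then ψ(1) = 2, then χ(2) = 10, so the result is 10.

10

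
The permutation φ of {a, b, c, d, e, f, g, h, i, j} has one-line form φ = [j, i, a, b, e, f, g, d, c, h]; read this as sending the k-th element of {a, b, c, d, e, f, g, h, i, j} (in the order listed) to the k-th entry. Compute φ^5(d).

j

Tracing d → b → … returns to d after 7 steps, so d lies in a 7-cycle (a, j, h, d, b, i, c).
Advancing 5 steps from d: d → b → i → c → a → j.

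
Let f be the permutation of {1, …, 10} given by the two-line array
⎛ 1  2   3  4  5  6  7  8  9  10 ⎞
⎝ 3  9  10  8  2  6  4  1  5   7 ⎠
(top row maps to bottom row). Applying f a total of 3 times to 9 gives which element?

Tracing 9 → 5 → … returns to 9 after 3 steps, so 9 lies in a 3-cycle (2, 9, 5).
Powers repeat with period 3 on this cycle, and 3 mod 3 = 0, so f^3(9) = f^0(9).
So f^3(9) = 9.

9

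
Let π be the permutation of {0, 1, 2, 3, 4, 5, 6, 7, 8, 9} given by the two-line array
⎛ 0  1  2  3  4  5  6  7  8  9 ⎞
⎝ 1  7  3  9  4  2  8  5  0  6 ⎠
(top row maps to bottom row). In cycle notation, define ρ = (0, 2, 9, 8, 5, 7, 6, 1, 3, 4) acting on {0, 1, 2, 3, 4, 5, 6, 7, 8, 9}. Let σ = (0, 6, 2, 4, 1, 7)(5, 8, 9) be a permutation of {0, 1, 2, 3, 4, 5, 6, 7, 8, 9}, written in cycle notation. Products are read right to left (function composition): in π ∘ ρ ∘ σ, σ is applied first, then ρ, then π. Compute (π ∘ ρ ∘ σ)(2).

(π ∘ ρ ∘ σ)(2) = π(ρ(σ(2))). σ(2) = 4, then ρ(4) = 0, then π(0) = 1, so the result is 1.

1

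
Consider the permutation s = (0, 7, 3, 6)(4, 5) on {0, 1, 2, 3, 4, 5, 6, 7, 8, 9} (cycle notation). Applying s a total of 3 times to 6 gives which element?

6 lies in the 4-cycle (0, 7, 3, 6).
Stepping 3 places around the cycle: 6 → 0 → 7 → 3.

3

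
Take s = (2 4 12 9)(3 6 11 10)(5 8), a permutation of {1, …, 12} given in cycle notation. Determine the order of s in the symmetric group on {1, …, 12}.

The disjoint cycles have lengths 4, 4, 2, 1, 1.
The order of s is the least common multiple of its cycle lengths: lcm(4, 4, 2) = 4.

4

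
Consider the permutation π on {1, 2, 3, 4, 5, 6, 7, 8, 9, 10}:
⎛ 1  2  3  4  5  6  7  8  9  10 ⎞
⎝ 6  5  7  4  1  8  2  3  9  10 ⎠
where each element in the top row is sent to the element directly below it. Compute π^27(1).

Tracing 1 → 6 → … returns to 1 after 7 steps, so 1 lies in a 7-cycle (1 6 8 3 7 2 5).
Since the cycle has length 7, π^27 acts on it the same as π^6 (27 mod 7 = 6).
Stepping 6 places around the cycle: 1 → 6 → 8 → 3 → 7 → 2 → 5.

5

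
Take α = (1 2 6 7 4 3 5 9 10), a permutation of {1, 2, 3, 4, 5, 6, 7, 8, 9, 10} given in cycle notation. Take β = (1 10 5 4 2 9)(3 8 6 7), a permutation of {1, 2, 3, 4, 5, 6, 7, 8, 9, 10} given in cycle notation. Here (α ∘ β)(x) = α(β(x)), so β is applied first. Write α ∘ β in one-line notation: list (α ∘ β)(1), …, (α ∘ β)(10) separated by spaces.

Chase each element through β then α: 1 → 10 → 1; 2 → 9 → 10; 3 → 8 → 8; 4 → 2 → 6; 5 → 4 → 3; 6 → 7 → 4; 7 → 3 → 5; 8 → 6 → 7; 9 → 1 → 2; 10 → 5 → 9.
So α ∘ β in one-line form is 1 10 8 6 3 4 5 7 2 9.

1 10 8 6 3 4 5 7 2 9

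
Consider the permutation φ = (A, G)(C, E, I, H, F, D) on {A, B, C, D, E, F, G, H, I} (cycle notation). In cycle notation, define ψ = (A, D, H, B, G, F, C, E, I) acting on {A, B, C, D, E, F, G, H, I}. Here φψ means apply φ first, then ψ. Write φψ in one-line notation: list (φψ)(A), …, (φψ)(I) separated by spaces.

F G I E A H D C B

(φψ)(x) = ψ(φ(x)). Computing each image: ψ(φ(A)) = ψ(G) = F, ψ(φ(B)) = ψ(B) = G, ψ(φ(C)) = ψ(E) = I, ψ(φ(D)) = ψ(C) = E, ψ(φ(E)) = ψ(I) = A, ψ(φ(F)) = ψ(D) = H, ψ(φ(G)) = ψ(A) = D, ψ(φ(H)) = ψ(F) = C, ψ(φ(I)) = ψ(H) = B.
Hence φψ = [F G I E A H D C B].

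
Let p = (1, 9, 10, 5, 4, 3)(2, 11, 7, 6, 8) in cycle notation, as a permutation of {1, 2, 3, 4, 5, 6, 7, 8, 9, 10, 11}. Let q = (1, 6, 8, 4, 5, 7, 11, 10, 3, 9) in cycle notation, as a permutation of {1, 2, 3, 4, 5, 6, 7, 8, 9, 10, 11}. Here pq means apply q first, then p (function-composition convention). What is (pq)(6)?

q(6) = 8, then p(8) = 2; composing gives (pq)(6) = 2.

2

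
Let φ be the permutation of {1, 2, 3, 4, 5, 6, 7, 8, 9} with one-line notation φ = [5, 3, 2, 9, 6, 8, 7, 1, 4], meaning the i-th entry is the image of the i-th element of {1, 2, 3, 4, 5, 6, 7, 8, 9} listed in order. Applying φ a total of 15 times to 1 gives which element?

Tracing 1 → 5 → … returns to 1 after 4 steps, so 1 lies in a 4-cycle (1 5 6 8).
Since the cycle has length 4, φ^15 acts on it the same as φ^3 (15 mod 4 = 3).
Advancing 3 steps from 1: 1 → 5 → 6 → 8.

8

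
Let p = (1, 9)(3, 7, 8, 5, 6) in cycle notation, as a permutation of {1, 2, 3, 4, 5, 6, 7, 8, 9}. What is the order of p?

10

The disjoint cycles have lengths 5, 2, 1, 1.
Since disjoint cycles commute, ord(p) = lcm(5, 2) = 10.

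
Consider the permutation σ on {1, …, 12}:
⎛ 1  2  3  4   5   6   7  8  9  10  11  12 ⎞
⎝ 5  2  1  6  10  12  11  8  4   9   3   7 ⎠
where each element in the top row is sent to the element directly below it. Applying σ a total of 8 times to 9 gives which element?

5

Tracing 9 → 4 → … returns to 9 after 10 steps, so 9 lies in a 10-cycle (1 5 10 9 4 6 12 7 11 3).
Advancing 8 steps from 9: 9 → 4 → 6 → 12 → 7 → 11 → 3 → 1 → 5.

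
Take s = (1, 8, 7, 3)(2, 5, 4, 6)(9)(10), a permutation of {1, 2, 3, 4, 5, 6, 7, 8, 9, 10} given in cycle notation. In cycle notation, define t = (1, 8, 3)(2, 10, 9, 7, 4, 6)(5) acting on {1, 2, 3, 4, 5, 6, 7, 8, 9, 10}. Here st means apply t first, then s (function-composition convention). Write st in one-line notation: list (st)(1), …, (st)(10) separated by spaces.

For each element, apply t then s: 1 → 8 → 7; 2 → 10 → 10; 3 → 1 → 8; 4 → 6 → 2; 5 → 5 → 4; 6 → 2 → 5; 7 → 4 → 6; 8 → 3 → 1; 9 → 7 → 3; 10 → 9 → 9.
So st in one-line form is 7 10 8 2 4 5 6 1 3 9.

7 10 8 2 4 5 6 1 3 9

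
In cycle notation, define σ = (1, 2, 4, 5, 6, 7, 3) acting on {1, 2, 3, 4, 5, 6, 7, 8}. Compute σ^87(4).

4 lies in the 7-cycle (1, 2, 4, 5, 6, 7, 3).
Powers repeat with period 7 on this cycle, and 87 mod 7 = 3, so σ^87(4) = σ^3(4).
Stepping 3 places around the cycle: 4 → 5 → 6 → 7.

7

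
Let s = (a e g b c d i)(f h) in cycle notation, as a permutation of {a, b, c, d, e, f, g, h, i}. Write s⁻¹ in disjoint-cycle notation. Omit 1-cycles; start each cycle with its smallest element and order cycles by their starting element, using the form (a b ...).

(a i d c b g e)(f h)

If s sends a → b within a cycle, s⁻¹ sends b → a; equivalently, reverse each cycle.
After reversing and putting each cycle's least element first, s⁻¹ = (a i d c b g e)(f h).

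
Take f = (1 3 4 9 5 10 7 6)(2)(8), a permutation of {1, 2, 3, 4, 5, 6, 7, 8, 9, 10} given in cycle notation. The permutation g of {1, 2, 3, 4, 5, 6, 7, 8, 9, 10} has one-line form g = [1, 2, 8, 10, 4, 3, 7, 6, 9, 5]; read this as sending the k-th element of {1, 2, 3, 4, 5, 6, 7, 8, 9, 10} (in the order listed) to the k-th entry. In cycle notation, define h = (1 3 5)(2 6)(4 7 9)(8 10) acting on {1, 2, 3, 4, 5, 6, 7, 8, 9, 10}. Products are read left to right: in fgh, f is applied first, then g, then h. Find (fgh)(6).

3

Chase 6: f(6) = 1; g(1) = 1; h(1) = 3. Hence (fgh)(6) = 3.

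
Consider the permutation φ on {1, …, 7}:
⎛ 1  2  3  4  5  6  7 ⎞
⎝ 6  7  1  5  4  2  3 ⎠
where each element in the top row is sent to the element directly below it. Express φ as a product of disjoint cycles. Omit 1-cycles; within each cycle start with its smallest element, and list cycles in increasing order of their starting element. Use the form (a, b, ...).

(1, 6, 2, 7, 3)(4, 5)

Start at 1 and follow images: 1 → 6 → 2 → 7 → 3 → 1, giving the cycle (1, 6, 2, 7, 3).
Repeating from the next unused element and collecting all non-trivial cycles gives (1, 6, 2, 7, 3)(4, 5).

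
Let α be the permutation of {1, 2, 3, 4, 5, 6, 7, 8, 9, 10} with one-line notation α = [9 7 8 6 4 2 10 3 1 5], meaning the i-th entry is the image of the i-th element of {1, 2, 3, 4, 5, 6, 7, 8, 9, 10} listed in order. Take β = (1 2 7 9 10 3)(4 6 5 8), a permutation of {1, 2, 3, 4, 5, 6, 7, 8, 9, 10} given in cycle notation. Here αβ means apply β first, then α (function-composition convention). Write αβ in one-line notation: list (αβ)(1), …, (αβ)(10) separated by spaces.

(αβ)(x) = α(β(x)). Computing each image: α(β(1)) = α(2) = 7, α(β(2)) = α(7) = 10, α(β(3)) = α(1) = 9, α(β(4)) = α(6) = 2, α(β(5)) = α(8) = 3, α(β(6)) = α(5) = 4, α(β(7)) = α(9) = 1, α(β(8)) = α(4) = 6, α(β(9)) = α(10) = 5, α(β(10)) = α(3) = 8.
Hence αβ = [7 10 9 2 3 4 1 6 5 8].

7 10 9 2 3 4 1 6 5 8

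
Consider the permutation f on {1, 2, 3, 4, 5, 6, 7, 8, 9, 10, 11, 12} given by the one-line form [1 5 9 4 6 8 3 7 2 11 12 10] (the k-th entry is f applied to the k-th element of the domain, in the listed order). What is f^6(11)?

Tracing 11 → 12 → … returns to 11 after 3 steps, so 11 lies in a 3-cycle (10, 11, 12).
Since the cycle has length 3, f^6 acts on it the same as f^0 (6 mod 3 = 0).
So f^6(11) = 11.

11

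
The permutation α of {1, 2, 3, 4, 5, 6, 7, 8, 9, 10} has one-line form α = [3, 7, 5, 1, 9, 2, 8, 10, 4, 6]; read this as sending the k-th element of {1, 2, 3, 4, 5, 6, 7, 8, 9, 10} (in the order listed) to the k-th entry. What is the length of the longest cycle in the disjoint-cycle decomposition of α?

Decomposing into disjoint cycles gives (1 3 5 9 4)(2 7 8 10 6); the longest has length 5.

5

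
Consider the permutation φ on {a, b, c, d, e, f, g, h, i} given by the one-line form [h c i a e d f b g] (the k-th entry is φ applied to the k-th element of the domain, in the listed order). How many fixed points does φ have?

1

The fixed points (elements with φ(x) = x) are {e}, so there is 1.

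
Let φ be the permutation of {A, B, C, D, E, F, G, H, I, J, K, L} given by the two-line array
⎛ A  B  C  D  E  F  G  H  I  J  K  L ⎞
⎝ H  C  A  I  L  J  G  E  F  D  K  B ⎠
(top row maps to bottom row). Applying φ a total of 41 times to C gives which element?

Tracing C → A → … returns to C after 6 steps, so C lies in a 6-cycle (A H E L B C).
Since the cycle has length 6, φ^41 acts on it the same as φ^5 (41 mod 6 = 5).
Advancing 5 steps from C: C → A → H → E → L → B.

B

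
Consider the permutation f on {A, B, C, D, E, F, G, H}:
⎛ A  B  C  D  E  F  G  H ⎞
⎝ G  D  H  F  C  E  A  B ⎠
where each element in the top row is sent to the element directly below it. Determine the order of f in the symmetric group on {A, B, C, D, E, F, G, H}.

6

Writing f as disjoint cycles, the cycle lengths are 6, 2.
Since disjoint cycles commute, ord(f) = lcm(6, 2) = 6.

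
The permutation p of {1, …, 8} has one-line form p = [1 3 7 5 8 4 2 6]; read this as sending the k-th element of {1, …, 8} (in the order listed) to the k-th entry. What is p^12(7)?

7

Tracing 7 → 2 → … returns to 7 after 3 steps, so 7 lies in a 3-cycle (2 3 7).
Since the cycle has length 3, p^12 acts on it the same as p^0 (12 mod 3 = 0).
So p^12(7) = 7.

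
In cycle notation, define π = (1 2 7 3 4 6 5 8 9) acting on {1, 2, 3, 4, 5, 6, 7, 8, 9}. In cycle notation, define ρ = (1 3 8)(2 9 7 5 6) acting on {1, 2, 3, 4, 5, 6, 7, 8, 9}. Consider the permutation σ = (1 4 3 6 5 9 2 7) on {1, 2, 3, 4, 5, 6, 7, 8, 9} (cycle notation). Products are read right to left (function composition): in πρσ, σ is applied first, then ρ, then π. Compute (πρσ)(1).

Chase 1: σ(1) = 4; ρ(4) = 4; π(4) = 6. Hence (πρσ)(1) = 6.

6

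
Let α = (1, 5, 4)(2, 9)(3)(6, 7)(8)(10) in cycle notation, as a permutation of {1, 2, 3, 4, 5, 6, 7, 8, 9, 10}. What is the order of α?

The disjoint cycles have lengths 3, 2, 2, 1, 1, 1.
The order is lcm(3, 2, 2) = 6.

6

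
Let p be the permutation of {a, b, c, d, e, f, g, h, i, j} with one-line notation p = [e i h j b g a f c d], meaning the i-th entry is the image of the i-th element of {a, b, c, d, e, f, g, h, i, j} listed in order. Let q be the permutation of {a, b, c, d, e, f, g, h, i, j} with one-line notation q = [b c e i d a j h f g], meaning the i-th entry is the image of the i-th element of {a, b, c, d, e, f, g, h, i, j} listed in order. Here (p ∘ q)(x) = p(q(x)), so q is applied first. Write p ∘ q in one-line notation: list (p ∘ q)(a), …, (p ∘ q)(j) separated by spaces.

i h b c j e d f g a

For each element, apply q then p: a → b → i; b → c → h; c → e → b; d → i → c; e → d → j; f → a → e; g → j → d; h → h → f; i → f → g; j → g → a.
So p ∘ q in one-line form is i h b c j e d f g a.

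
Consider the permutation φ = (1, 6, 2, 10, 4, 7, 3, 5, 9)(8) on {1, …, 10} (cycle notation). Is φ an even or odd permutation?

The cycle lengths are 9, 1.
A cycle is odd iff its length is even; φ has 0 even-length cycles, so sgn(φ) = (−1)^0 and φ is even.

even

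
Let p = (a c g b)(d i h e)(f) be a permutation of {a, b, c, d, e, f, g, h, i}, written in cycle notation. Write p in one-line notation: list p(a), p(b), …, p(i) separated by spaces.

c a g i d f b e h

Reading each image from the cycles: a→c, b→a, c→g, d→i, e→d, f→f, g→b, h→e, i→h.
Listing these in domain order gives c a g i d f b e h.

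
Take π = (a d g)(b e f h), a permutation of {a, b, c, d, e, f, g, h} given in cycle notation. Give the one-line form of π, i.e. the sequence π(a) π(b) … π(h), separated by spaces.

Each element maps to the next entry in its cycle (wrapping to the front): a→d, b→e, c→c, d→g, e→f, f→h, g→a, h→b.
So the one-line form is d e c g f h a b.

d e c g f h a b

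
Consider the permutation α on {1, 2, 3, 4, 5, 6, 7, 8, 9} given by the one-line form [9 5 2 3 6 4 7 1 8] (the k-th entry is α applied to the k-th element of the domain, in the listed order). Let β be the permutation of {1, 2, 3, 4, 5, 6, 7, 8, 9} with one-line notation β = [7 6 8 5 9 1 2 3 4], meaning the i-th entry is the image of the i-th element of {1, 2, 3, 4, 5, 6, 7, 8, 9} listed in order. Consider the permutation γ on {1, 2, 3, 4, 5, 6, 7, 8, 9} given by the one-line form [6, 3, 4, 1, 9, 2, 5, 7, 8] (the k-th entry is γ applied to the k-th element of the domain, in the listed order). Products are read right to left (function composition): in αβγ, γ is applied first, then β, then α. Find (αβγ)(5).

3

(αβγ)(5) = α(β(γ(5))). γ(5) = 9, then β(9) = 4, then α(4) = 3, so the result is 3.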